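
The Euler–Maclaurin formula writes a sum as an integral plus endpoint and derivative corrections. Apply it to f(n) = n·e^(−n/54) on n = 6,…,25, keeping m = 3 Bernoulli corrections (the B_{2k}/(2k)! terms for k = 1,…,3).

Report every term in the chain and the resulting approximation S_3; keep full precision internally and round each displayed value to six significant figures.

The integral term ∫_6^25 x·e^(−x/54) dx = 214.191.
½[f(6) + f(25)] = ½[5.36904 + 15.7354] = 10.5522.
So far: 224.743.
Correction k=1: B_{2}/2! · (f^{(1)}(25) − f^{(1)}(6)) = 1/12 · (0.338020 − 0.795413) = -0.0381161.
Running total after k=1: 224.705.
Correction k=2: B_{4}/4! · (f^{(3)}(25) − f^{(3)}(6)) = −1/720 · (0.000547617 − 0.000886520) = 4.70698e-07.
Running total after k=2: 224.705.
Correction k=3: B_{6}/6! · (f^{(5)}(25) − f^{(5)}(6)) = 1/30240 · (3.35842e-07 − 5.14494e-07) = -5.90780e-12.

S_3 ≈ 224.705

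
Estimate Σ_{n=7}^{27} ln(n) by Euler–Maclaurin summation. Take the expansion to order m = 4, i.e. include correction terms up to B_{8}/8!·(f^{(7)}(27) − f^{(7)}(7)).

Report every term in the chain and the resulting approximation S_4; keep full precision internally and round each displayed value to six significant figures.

S_4 ≈ 57.9783

The integral term ∫_7^27 ln(x) dx = 55.3662.
Endpoint term: (f(7) + f(27))/2 = (1.94591 + 3.29584)/2 = 2.62087.
So far: 57.9871.
Correction k=1: B_{2}/2! · (f^{(1)}(27) − f^{(1)}(7)) = 1/12 · (0.0370370 − 0.142857) = -0.00881834.
After k=1: 57.9783.
Correction k=2: B_{4}/4! · (f^{(3)}(27) − f^{(3)}(7)) = −1/720 · (0.000101611 − 0.00583090) = 7.95735e-06.
After k=2: 57.9783.
Correction k=3: B_{6}/6! · (f^{(5)}(27) − f^{(5)}(7)) = 1/30240 · (1.67260e-06 − 0.00142798) = -4.71661e-08.
After k=3: 57.9783.
Correction k=4: B_{8}/8! · (f^{(7)}(27) − f^{(7)}(7)) = −1/1209600 · (6.88313e-08 − 0.000874271) = 7.22720e-10.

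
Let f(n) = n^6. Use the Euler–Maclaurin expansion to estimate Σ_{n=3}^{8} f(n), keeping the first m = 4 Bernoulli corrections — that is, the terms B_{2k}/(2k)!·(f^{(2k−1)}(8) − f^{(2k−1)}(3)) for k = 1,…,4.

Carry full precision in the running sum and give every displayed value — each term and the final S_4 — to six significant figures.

S_4 ≈ 446899

The integral term ∫_3^8 x^6 dx = 299281.
Endpoint term: (f(3) + f(8))/2 = (729.000 + 262144)/2 = 131436.
So far: 430717.
Correction k=1: B_{2}/2! · (f^{(1)}(8) − f^{(1)}(3)) = 1/12 · (196608 − 1458.00) = 16262.5.
Running total after k=1: 446980.
Correction k=2: B_{4}/4! · (f^{(3)}(8) − f^{(3)}(3)) = −1/720 · (61440.0 − 3240.00) = -80.8333.
Running total after k=2: 446899.
Correction k=3: B_{6}/6! · (f^{(5)}(8) − f^{(5)}(3)) = 1/30240 · (5760.00 − 2160.00) = 0.119048.
Running total after k=3: 446899.
Correction k=4: B_{8}/8! · (f^{(7)}(8) − f^{(7)}(3)) = −1/1209600 · (0.00000 − 0.00000) = 0.00000.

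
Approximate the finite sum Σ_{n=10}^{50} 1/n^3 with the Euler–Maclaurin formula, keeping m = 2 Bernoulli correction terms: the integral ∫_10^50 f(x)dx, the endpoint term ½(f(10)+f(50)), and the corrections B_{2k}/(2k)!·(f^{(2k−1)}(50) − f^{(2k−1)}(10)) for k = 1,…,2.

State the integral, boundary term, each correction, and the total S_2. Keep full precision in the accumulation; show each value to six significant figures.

Integral: ∫_10^50 1/x^3 dx = 0.00480000.
Boundary: ½(f(10) + f(50)) = ½(0.00100000 + 8.00000e-06) = 0.000504000.
Running total after boundary: 0.00530400.
Order-1 term: 1/12 · (-4.80000e-07 − (-0.000300000)) = 2.49600e-05.
Partial sum through k=1: 0.00532896.
Order-2 term: −1/720 · (-3.84000e-09 − (-6.00000e-05)) = -8.33280e-08.

S_2 ≈ 0.00532888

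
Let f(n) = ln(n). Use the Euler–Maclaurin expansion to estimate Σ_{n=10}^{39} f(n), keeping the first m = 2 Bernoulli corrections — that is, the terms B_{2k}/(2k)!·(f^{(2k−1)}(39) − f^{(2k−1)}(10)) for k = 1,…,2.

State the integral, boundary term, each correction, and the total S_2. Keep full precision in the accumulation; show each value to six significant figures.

S_2 ≈ 93.8299

∫_10^39 ln(x) dx evaluates to 90.8531.
½[f(10) + f(39)] = ½[2.30259 + 3.66356] = 2.98307.
Integral + boundary = 93.8361.
Correction k=1: B_{2}/2! · (f^{(1)}(39) − f^{(1)}(10)) = 1/12 · (0.0256410 − 0.100000) = -0.00619658.
Partial sum through k=1: 93.8299.
Correction k=2: B_{4}/4! · (f^{(3)}(39) − f^{(3)}(10)) = −1/720 · (3.37160e-05 − 0.00200000) = 2.73095e-06.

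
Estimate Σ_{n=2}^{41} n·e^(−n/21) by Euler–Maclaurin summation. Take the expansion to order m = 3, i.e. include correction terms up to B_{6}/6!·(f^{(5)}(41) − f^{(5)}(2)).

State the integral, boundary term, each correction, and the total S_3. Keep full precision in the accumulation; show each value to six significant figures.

The integral term ∫_2^41 x·e^(−x/21) dx = 254.322.
Endpoint term: (f(2) + f(41))/2 = (1.81831 + 5.81936)/2 = 3.81884.
Integral + boundary = 258.141.
Order-1 term: 1/12 · (-0.135177 − 0.822570) = -0.0798122.
Running total after k=1: 258.061.
Order-2 term: −1/720 · (0.000337176 − 0.00598840) = 7.84892e-06.
Running total after k=2: 258.061.
Order-3 term: 1/30240 · (2.22421e-06 − 2.29287e-05) = -6.84672e-10.

S_3 ≈ 258.061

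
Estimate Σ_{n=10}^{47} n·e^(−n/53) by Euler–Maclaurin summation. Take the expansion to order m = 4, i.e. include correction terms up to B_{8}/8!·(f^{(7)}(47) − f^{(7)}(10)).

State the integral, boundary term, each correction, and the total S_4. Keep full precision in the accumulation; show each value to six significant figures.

∫_10^47 x·e^(−x/53) dx evaluates to 581.398.
Endpoint term: (f(10) + f(47))/2 = (8.28052 + 19.3628)/2 = 13.8217.
So far: 595.220.
k=1: B_{2}/(2)! × [f^{(1)}(47) − f^{(1)}(10)] = 1/12 × (0.0466387 − 0.671816) = -0.0520981.
Running total after k=1: 595.168.
k=2: B_{4}/(4)! × [f^{(3)}(47) − f^{(3)}(10)] = −1/720 × (0.000309928 − 0.000828736) = 7.20566e-07.
Running total after k=2: 595.168.
k=3: B_{6}/(6)! × [f^{(5)}(47) − f^{(5)}(10)] = 1/30240 × (2.14757e-07 − 5.04915e-07) = -9.59517e-12.
Running total after k=3: 595.168.
k=4: B_{8}/(8)! × [f^{(7)}(47) − f^{(7)}(10)] = −1/1209600 × (1.13628e-10 − 2.54468e-10) = 1.16436e-16.

S_4 ≈ 595.168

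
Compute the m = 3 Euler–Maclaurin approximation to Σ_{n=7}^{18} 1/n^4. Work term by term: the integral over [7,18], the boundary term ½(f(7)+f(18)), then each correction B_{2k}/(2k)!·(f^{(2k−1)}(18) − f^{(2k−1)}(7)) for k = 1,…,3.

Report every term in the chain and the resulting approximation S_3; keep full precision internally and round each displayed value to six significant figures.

The integral term ∫_7^18 1/x^4 dx = 0.000914661.
Endpoint term: (f(7) + f(18))/2 = (0.000416493 + 9.52599e-06)/2 = 0.000213010.
So far: 0.00112767.
k=1: B_{2}/(2)! × [f^{(1)}(18) − f^{(1)}(7)] = 1/12 × (-2.11689e-06 − (-0.000237996)) = 1.96566e-05.
After k=1: 0.00114733.
k=2: B_{4}/(4)! × [f^{(3)}(18) − f^{(3)}(7)] = −1/720 × (-1.96008e-07 − (-0.000145712)) = -2.02105e-07.
After k=2: 0.00114713.
k=3: B_{6}/(6)! × [f^{(5)}(18) − f^{(5)}(7)] = 1/30240 × (-3.38779e-08 − (-0.000166528)) = 5.50575e-09.

S_3 ≈ 0.00114713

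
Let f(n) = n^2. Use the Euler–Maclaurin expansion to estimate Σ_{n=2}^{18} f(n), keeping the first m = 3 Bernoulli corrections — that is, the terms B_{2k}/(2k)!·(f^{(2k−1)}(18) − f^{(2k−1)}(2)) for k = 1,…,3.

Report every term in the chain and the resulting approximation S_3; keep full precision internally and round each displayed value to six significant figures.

The integral term ∫_2^18 x^2 dx = 1941.33.
Endpoint term: (f(2) + f(18))/2 = (4.00000 + 324.000)/2 = 164.000.
Running total after boundary: 2105.33.
Correction k=1: B_{2}/2! · (f^{(1)}(18) − f^{(1)}(2)) = 1/12 · (36.0000 − 4.00000) = 2.66667.
After k=1: 2108.00.
Correction k=2: B_{4}/4! · (f^{(3)}(18) − f^{(3)}(2)) = −1/720 · (0.00000 − 0.00000) = 0.00000.
After k=2: 2108.00.
Correction k=3: B_{6}/6! · (f^{(5)}(18) − f^{(5)}(2)) = 1/30240 · (0.00000 − 0.00000) = 0.00000.

S_3 ≈ 2108.00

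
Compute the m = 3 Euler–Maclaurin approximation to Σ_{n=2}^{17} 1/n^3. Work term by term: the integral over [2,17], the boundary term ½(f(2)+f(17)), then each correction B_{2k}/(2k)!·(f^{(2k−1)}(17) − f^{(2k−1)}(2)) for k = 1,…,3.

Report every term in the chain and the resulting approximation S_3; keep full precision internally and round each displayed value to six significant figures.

Integral: ∫_2^17 1/x^3 dx = 0.123270.
½[f(2) + f(17)] = ½[0.125000 + 0.000203542] = 0.0626018.
Running total after boundary: 0.185872.
k=1: B_{2}/(2)! × [f^{(1)}(17) − f^{(1)}(2)] = 1/12 × (-3.59191e-05 − (-0.187500)) = 0.0156220.
Running total after k=1: 0.201494.
k=2: B_{4}/(4)! × [f^{(3)}(17) − f^{(3)}(2)] = −1/720 × (-2.48575e-06 − (-0.937500)) = -0.00130208.
Running total after k=2: 0.200192.
k=3: B_{6}/(6)! × [f^{(5)}(17) − f^{(5)}(2)] = 1/30240 × (-3.61251e-07 − (-9.84375)) = 0.000325521.

S_3 ≈ 0.200517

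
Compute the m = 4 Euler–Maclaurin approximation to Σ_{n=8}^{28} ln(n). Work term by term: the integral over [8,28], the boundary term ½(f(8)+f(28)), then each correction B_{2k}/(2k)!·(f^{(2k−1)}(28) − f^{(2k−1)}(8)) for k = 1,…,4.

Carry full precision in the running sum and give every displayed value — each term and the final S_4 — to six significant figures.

Integral: ∫_8^28 ln(x) dx = 56.6662.
Endpoint term: (f(8) + f(28))/2 = (2.07944 + 3.33220)/2 = 2.70582.
Integral + boundary = 59.3720.
Order-1 term: 1/12 · (0.0357143 − 0.125000) = -0.00744048.
Running total after k=1: 59.3646.
Order-2 term: −1/720 · (9.11079e-05 − 0.00390625) = 5.29881e-06.
Running total after k=2: 59.3646.
Order-3 term: 1/30240 · (1.39451e-06 − 0.000732422) = -2.41742e-08.
Running total after k=3: 59.3646.
Order-4 term: −1/1209600 · (5.33613e-08 − 0.000343323) = 2.83788e-10.

S_4 ≈ 59.3646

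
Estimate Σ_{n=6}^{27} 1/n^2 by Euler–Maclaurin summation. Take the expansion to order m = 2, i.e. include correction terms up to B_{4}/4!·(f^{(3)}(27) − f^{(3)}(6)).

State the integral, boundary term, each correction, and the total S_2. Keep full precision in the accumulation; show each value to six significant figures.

Integral: ∫_6^27 1/x^2 dx = 0.129630.
Boundary: ½(f(6) + f(27)) = ½(0.0277778 + 0.00137174) = 0.0145748.
Running total after boundary: 0.144204.
k=1: B_{2}/(2)! × [f^{(1)}(27) − f^{(1)}(6)] = 1/12 × (-0.000101611 − (-0.00925926)) = 0.000763137.
Running total after k=1: 0.144968.
k=2: B_{4}/(4)! × [f^{(3)}(27) − f^{(3)}(6)] = −1/720 × (-1.67260e-06 − (-0.00308642)) = -4.28437e-06.

S_2 ≈ 0.144963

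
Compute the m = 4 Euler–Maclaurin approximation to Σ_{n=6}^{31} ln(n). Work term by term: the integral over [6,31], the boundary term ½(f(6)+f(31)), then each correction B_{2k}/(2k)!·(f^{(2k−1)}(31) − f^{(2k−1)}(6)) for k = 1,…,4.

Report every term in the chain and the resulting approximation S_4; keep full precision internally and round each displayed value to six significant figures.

S_4 ≈ 73.3047

Integral: ∫_6^31 ln(x) dx = 70.7030.
½[f(6) + f(31)] = ½[1.79176 + 3.43399] = 2.61287.
So far: 73.3159.
k=1: B_{2}/(2)! × [f^{(1)}(31) − f^{(1)}(6)] = 1/12 × (0.0322581 − 0.166667) = -0.0112007.
Partial sum through k=1: 73.3047.
k=2: B_{4}/(4)! × [f^{(3)}(31) − f^{(3)}(6)] = −1/720 × (6.71344e-05 − 0.00925926) = 1.27668e-05.
Partial sum through k=2: 73.3047.
k=3: B_{6}/(6)! × [f^{(5)}(31) − f^{(5)}(6)] = 1/30240 × (8.38306e-07 − 0.00308642) = -1.02036e-07.
Partial sum through k=3: 73.3047.
k=4: B_{8}/(8)! × [f^{(7)}(31) − f^{(7)}(6)] = −1/1209600 × (2.61698e-08 − 0.00257202) = 2.12631e-09.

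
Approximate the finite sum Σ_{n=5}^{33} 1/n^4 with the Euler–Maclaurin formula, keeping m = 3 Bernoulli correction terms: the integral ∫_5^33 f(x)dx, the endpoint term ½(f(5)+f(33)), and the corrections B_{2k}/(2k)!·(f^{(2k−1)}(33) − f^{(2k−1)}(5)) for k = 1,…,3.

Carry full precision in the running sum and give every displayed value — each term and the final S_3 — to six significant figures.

S_3 ≈ 0.00356245

Integral: ∫_5^33 1/x^4 dx = 0.00265739.
½[f(5) + f(33)] = ½[0.00160000 + 8.43226e-07] = 0.000800422.
So far: 0.00345781.
k=1: B_{2}/(2)! × [f^{(1)}(33) − f^{(1)}(5)] = 1/12 × (-1.02209e-07 − (-0.00128000)) = 0.000106658.
Running total after k=1: 0.00356447.
k=2: B_{4}/(4)! × [f^{(3)}(33) − f^{(3)}(5)] = −1/720 × (-2.81568e-09 − (-0.00153600)) = -2.13333e-06.
Running total after k=2: 0.00356234.
k=3: B_{6}/(6)! × [f^{(5)}(33) − f^{(5)}(5)] = 1/30240 × (-1.44792e-10 − (-0.00344064)) = 1.13778e-07.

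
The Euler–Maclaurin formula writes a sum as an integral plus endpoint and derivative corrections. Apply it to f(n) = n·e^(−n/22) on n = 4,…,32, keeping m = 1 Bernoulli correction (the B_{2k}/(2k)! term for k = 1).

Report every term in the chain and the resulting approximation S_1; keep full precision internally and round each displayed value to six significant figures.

S_1 ≈ 204.839

∫_4^32 x·e^(−x/22) dx evaluates to 199.501.
Endpoint term: (f(4) + f(32))/2 = (3.33501 + 7.47221)/2 = 5.40361.
So far: 204.905.
Order-1 term: 1/12 · (-0.106139 − 0.682161) = -0.0656917.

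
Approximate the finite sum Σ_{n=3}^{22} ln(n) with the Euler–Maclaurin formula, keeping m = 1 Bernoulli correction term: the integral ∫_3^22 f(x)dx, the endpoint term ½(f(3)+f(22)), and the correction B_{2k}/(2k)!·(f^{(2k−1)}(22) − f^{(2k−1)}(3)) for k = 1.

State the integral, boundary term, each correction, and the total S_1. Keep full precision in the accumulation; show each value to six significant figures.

S_1 ≈ 47.7779

The integral term ∫_3^22 ln(x) dx = 45.7071.
½[f(3) + f(22)] = ½[1.09861 + 3.09104] = 2.09483.
Integral + boundary = 47.8019.
k=1: B_{2}/(2)! × [f^{(1)}(22) − f^{(1)}(3)] = 1/12 × (0.0454545 − 0.333333) = -0.0239899.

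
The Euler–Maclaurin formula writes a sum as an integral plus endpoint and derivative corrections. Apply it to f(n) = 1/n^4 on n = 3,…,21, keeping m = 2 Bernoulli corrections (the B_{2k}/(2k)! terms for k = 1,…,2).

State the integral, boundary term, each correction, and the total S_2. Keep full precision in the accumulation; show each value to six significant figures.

S_2 ≈ 0.0197805

∫_3^21 1/x^4 dx evaluates to 0.0123097.
Endpoint term: (f(3) + f(21))/2 = (0.0123457 + 5.14189e-06)/2 = 0.00617541.
Running total after boundary: 0.0184851.
Order-1 term: 1/12 · (-9.79408e-07 − (-0.0164609)) = 0.00137166.
Running total after k=1: 0.0198568.
Order-2 term: −1/720 · (-6.66264e-08 − (-0.0548697)) = -7.62078e-05.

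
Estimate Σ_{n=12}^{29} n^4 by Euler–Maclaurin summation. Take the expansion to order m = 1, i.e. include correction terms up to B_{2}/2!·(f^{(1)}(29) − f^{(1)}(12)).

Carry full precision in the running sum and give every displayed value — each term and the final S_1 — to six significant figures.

Integral: ∫_12^29 x^4 dx = 4.05246e+06.
½[f(12) + f(29)] = ½[20736.0 + 707281] = 364008.
So far: 4.41647e+06.
Order-1 term: 1/12 · (97556.0 − 6912.00) = 7553.67.

S_1 ≈ 4.42403e+06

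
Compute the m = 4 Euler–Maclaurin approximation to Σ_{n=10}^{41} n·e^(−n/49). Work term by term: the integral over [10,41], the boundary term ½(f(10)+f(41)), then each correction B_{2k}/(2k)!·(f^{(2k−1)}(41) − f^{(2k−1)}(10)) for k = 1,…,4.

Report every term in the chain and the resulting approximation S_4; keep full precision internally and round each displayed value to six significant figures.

Integral: ∫_10^41 x·e^(−x/49) dx = 447.239.
½[f(10) + f(41)] = ½[8.15396 + 17.7580] = 12.9560.
Running total after boundary: 460.195.
Correction k=1: B_{2}/2! · (f^{(1)}(41) − f^{(1)}(10)) = 1/12 · (0.0707139 − 0.648988) = -0.0481896.
Running total after k=1: 460.147.
Correction k=2: B_{4}/4! · (f^{(3)}(41) − f^{(3)}(10)) = −1/720 · (0.000390237 − 0.000949513) = 7.76772e-07.
Running total after k=2: 460.147.
Correction k=3: B_{6}/6! · (f^{(5)}(41) − f^{(5)}(10)) = 1/30240 · (3.12796e-07 − 6.78353e-07) = -1.20886e-11.
Running total after k=3: 460.147.
Correction k=4: B_{8}/8! · (f^{(7)}(41) − f^{(7)}(10)) = −1/1209600 · (1.92861e-10 − 4.00350e-10) = 1.71535e-16.

S_4 ≈ 460.147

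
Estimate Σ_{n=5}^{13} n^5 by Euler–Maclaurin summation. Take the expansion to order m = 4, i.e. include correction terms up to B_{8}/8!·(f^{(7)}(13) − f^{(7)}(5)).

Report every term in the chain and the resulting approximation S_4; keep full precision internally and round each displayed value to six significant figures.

S_4 ≈ 1.00070e+06

∫_5^13 x^5 dx evaluates to 801864.
Boundary: ½(f(5) + f(13)) = ½(3125.00 + 371293) = 187209.
Running total after boundary: 989073.
Correction k=1: B_{2}/2! · (f^{(1)}(13) − f^{(1)}(5)) = 1/12 · (142805 − 3125.00) = 11640.0.
Running total after k=1: 1.00071e+06.
Correction k=2: B_{4}/4! · (f^{(3)}(13) − f^{(3)}(5)) = −1/720 · (10140.0 − 1500.00) = -12.0000.
Running total after k=2: 1.00070e+06.
Correction k=3: B_{6}/6! · (f^{(5)}(13) − f^{(5)}(5)) = 1/30240 · (120.000 − 120.000) = 0.00000.
Running total after k=3: 1.00070e+06.
Correction k=4: B_{8}/8! · (f^{(7)}(13) − f^{(7)}(5)) = −1/1209600 · (0.00000 − 0.00000) = 0.00000.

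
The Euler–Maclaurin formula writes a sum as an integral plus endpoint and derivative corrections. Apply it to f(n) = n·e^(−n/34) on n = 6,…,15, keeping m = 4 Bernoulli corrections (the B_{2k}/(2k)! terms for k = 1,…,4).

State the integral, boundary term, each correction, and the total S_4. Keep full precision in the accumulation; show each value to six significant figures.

∫_6^15 x·e^(−x/34) dx evaluates to 68.2808.
Endpoint term: (f(6) + f(15))/2 = (5.02934 + 9.64919)/2 = 7.33926.
Integral + boundary = 75.6200.
Order-1 term: 1/12 · (0.359480 − 0.690302) = -0.0275685.
After k=1: 75.5925.
Order-2 term: −1/720 · (0.00142391 − 0.00204736) = 8.65906e-07.
After k=2: 75.5925.
Order-3 term: 1/30240 · (2.19451e-06 − 3.02558e-06) = -2.74827e-11.
After k=3: 75.5925.
Order-4 term: −1/1209600 · (2.73119e-09 − 3.70250e-09) = 8.03003e-16.

S_4 ≈ 75.5925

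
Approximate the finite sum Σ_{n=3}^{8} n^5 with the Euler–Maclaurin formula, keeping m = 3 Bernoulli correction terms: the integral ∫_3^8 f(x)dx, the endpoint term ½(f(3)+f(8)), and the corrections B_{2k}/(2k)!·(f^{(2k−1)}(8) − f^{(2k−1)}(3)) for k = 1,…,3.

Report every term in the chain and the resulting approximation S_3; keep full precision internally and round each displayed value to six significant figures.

S_3 ≈ 61743.0

∫_3^8 x^5 dx evaluates to 43569.2.
½[f(3) + f(8)] = ½[243.000 + 32768.0] = 16505.5.
So far: 60074.7.
Order-1 term: 1/12 · (20480.0 − 405.000) = 1672.92.
Running total after k=1: 61747.6.
Order-2 term: −1/720 · (3840.00 − 540.000) = -4.58333.
Running total after k=2: 61743.0.
Order-3 term: 1/30240 · (120.000 − 120.000) = 0.00000.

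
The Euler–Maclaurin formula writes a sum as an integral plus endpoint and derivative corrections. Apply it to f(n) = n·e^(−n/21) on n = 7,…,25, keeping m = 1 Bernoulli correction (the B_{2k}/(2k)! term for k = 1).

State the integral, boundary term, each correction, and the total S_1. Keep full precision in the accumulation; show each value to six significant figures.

Integral: ∫_7^25 x·e^(−x/21) dx = 127.583.
Endpoint term: (f(7) + f(25))/2 = (5.01572 + 7.60191)/2 = 6.30881.
Running total after boundary: 133.891.
k=1: B_{2}/(2)! × [f^{(1)}(25) − f^{(1)}(7)] = 1/12 × (-0.0579193 − 0.477688) = -0.0446339.

S_1 ≈ 133.847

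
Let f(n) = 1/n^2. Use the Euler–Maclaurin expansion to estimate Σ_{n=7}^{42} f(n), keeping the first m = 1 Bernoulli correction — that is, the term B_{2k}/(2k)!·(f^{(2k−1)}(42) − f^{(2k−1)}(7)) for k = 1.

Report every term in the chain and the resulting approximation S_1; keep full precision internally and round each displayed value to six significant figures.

∫_7^42 1/x^2 dx evaluates to 0.119048.
½[f(7) + f(42)] = ½[0.0204082 + 0.000566893] = 0.0104875.
Running total after boundary: 0.129535.
k=1: B_{2}/(2)! × [f^{(1)}(42) − f^{(1)}(7)] = 1/12 × (-2.69949e-05 − (-0.00583090)) = 0.000483659.

S_1 ≈ 0.130019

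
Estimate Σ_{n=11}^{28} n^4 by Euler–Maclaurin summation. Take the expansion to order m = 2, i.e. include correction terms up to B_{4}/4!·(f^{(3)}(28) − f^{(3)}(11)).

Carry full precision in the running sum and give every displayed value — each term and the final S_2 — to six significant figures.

S_2 ≈ 3.73138e+06

∫_11^28 x^4 dx evaluates to 3.40986e+06.
Endpoint term: (f(11) + f(28))/2 = (14641.0 + 614656)/2 = 314648.
Running total after boundary: 3.72451e+06.
k=1: B_{2}/(2)! × [f^{(1)}(28) − f^{(1)}(11)] = 1/12 × (87808.0 − 5324.00) = 6873.67.
After k=1: 3.73139e+06.
k=2: B_{4}/(4)! × [f^{(3)}(28) − f^{(3)}(11)] = −1/720 × (672.000 − 264.000) = -0.566667.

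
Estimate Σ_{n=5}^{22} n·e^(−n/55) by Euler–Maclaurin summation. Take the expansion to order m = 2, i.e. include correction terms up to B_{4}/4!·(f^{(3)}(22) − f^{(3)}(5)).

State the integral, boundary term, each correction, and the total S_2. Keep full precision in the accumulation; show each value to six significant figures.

S_2 ≈ 184.048

Integral: ∫_5^22 x·e^(−x/55) dx = 174.427.
Endpoint term: (f(5) + f(22))/2 = (4.56550 + 14.7470)/2 = 9.65627.
So far: 184.083.
Correction k=1: B_{2}/2! · (f^{(1)}(22) − f^{(1)}(5)) = 1/12 · (0.402192 − 0.830092) = -0.0356583.
After k=1: 184.048.
Correction k=2: B_{4}/4! · (f^{(3)}(22) − f^{(3)}(5)) = −1/720 · (0.000576143 − 0.000878113) = 4.19404e-07.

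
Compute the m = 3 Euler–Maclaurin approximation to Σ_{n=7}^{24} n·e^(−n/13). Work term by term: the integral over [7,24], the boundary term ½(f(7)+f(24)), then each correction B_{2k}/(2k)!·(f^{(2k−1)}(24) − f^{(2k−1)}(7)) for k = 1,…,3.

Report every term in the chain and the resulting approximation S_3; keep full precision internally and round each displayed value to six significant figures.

S_3 ≈ 79.7286

Integral: ∫_7^24 x·e^(−x/13) dx = 75.8253.
½[f(7) + f(24)] = ½[4.08552 + 3.78823] = 3.93688.
Running total after boundary: 79.7622.
Correction k=1: B_{2}/2! · (f^{(1)}(24) − f^{(1)}(7)) = 1/12 · (-0.133560 − 0.269375) = -0.0335779.
Running total after k=1: 79.7286.
Correction k=2: B_{4}/4! · (f^{(3)}(24) − f^{(3)}(7)) = −1/720 · (0.00107767 − 0.00850098) = 1.03102e-05.
Running total after k=2: 79.7286.
Correction k=3: B_{6}/6! · (f^{(5)}(24) − f^{(5)}(7)) = 1/30240 · (1.74298e-05 − 9.11718e-05) = -2.43856e-09.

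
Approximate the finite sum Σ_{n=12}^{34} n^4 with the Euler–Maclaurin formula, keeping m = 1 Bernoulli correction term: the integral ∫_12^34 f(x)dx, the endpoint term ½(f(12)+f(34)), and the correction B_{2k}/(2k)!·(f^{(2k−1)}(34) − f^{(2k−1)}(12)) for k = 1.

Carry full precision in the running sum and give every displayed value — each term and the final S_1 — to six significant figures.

S_1 ≈ 9.72838e+06

The integral term ∫_12^34 x^4 dx = 9.03732e+06.
Endpoint term: (f(12) + f(34))/2 = (20736.0 + 1.33634e+06)/2 = 678536.
Integral + boundary = 9.71585e+06.
Correction k=1: B_{2}/2! · (f^{(1)}(34) − f^{(1)}(12)) = 1/12 · (157216 − 6912.00) = 12525.3.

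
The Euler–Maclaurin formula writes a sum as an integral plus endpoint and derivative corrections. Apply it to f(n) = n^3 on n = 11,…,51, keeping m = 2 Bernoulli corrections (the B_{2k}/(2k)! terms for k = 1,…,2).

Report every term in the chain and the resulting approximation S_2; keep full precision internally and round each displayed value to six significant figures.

The integral term ∫_11^51 x^3 dx = 1.68764e+06.
Endpoint term: (f(11) + f(51))/2 = (1331.00 + 132651)/2 = 66991.0.
Running total after boundary: 1.75463e+06.
k=1: B_{2}/(2)! × [f^{(1)}(51) − f^{(1)}(11)] = 1/12 × (7803.00 − 363.000) = 620.000.
Running total after k=1: 1.75525e+06.
k=2: B_{4}/(4)! × [f^{(3)}(51) − f^{(3)}(11)] = −1/720 × (6.00000 − 6.00000) = 0.00000.

S_2 ≈ 1.75525e+06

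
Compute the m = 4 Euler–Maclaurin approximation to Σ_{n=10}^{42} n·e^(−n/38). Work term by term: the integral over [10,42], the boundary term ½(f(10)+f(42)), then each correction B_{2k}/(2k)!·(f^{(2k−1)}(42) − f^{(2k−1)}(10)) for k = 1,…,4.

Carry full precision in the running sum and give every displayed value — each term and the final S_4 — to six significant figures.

∫_10^42 x·e^(−x/38) dx evaluates to 395.348.
Boundary: ½(f(10) + f(42)) = ½(7.68621 + 13.9072) = 10.7967.
Running total after boundary: 406.144.
k=1: B_{2}/(2)! × [f^{(1)}(42) − f^{(1)}(10)] = 1/12 × (-0.0348551 − 0.566352) = -0.0501006.
After k=1: 406.094.
k=2: B_{4}/(4)! × [f^{(3)}(42) − f^{(3)}(10)] = −1/720 × (0.000434482 − 0.00145678) = 1.41986e-06.
After k=2: 406.094.
k=3: B_{6}/(6)! × [f^{(5)}(42) − f^{(5)}(10)] = 1/30240 × (6.18492e-07 − 1.74609e-06) = -3.72883e-11.
After k=3: 406.094.
k=4: B_{8}/(8)! × [f^{(7)}(42) − f^{(7)}(10)] = −1/1209600 × (6.48266e-10 − 1.71976e-09) = 8.85822e-16.

S_4 ≈ 406.094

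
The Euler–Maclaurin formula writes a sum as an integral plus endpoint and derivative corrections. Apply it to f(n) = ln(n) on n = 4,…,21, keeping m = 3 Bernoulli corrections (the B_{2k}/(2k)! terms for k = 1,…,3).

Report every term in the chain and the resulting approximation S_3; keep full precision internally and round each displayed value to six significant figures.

∫_4^21 ln(x) dx evaluates to 41.3898.
½[f(4) + f(21)] = ½[1.38629 + 3.04452] = 2.21541.
Running total after boundary: 43.6052.
k=1: B_{2}/(2)! × [f^{(1)}(21) − f^{(1)}(4)] = 1/12 × (0.0476190 − 0.250000) = -0.0168651.
Partial sum through k=1: 43.5883.
k=2: B_{4}/(4)! × [f^{(3)}(21) − f^{(3)}(4)] = −1/720 × (0.000215959 − 0.0312500) = 4.31028e-05.
Partial sum through k=2: 43.5884.
k=3: B_{6}/(6)! × [f^{(5)}(21) − f^{(5)}(4)] = 1/30240 × (5.87645e-06 − 0.0234375) = -7.74855e-07.

S_3 ≈ 43.5884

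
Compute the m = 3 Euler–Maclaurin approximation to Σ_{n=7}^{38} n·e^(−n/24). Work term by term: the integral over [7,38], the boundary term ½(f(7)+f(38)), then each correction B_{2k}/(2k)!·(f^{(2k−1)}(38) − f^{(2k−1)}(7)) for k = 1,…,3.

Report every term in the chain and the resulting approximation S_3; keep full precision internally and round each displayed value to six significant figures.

Integral: ∫_7^38 x·e^(−x/24) dx = 250.310.
Boundary: ½(f(7) + f(38)) = ½(5.22912 + 7.80101) = 6.51506.
So far: 256.825.
Correction k=1: B_{2}/2! · (f^{(1)}(38) − f^{(1)}(7)) = 1/12 · (-0.119752 − 0.529137) = -0.0540741.
Partial sum through k=1: 256.771.
Correction k=2: B_{4}/4! · (f^{(3)}(38) − f^{(3)}(7)) = −1/720 · (0.000504908 − 0.00351245) = 4.17714e-06.
Partial sum through k=2: 256.771.
Correction k=3: B_{6}/6! · (f^{(5)}(38) − f^{(5)}(7)) = 1/30240 · (2.11410e-06 − 1.06012e-05) = -2.80657e-10.

S_3 ≈ 256.771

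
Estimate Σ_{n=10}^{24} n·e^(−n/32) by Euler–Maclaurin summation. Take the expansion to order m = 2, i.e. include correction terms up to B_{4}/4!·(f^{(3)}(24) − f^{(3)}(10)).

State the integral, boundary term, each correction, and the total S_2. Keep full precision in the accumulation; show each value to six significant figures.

∫_10^24 x·e^(−x/32) dx evaluates to 136.811.
Boundary: ½(f(10) + f(24)) = ½(7.31616 + 11.3368) = 9.32648.
Integral + boundary = 146.137.
Correction k=1: B_{2}/2! · (f^{(1)}(24) − f^{(1)}(10)) = 1/12 · (0.118092 − 0.502986) = -0.0320745.
Partial sum through k=1: 146.105.
Correction k=2: B_{4}/4! · (f^{(3)}(24) − f^{(3)}(10)) = −1/720 · (0.00103791 − 0.00192013) = 1.22530e-06.

S_2 ≈ 146.105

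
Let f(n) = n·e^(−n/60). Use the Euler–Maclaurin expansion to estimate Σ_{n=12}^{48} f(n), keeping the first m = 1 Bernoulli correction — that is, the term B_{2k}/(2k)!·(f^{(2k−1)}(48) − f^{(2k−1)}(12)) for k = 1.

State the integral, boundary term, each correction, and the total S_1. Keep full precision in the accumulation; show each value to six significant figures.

The integral term ∫_12^48 x·e^(−x/60) dx = 625.265.
Endpoint term: (f(12) + f(48))/2 = (9.82477 + 21.5678)/2 = 15.6963.
Running total after boundary: 640.961.
Correction k=1: B_{2}/2! · (f^{(1)}(48) − f^{(1)}(12)) = 1/12 · (0.0898658 − 0.654985) = -0.0470932.

S_1 ≈ 640.914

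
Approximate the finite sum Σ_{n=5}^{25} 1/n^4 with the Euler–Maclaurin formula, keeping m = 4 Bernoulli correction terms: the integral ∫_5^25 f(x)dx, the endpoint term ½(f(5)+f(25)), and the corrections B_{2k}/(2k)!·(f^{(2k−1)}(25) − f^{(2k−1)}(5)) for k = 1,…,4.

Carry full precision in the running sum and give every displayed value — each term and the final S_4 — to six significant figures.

S_4 ≈ 0.00355122

The integral term ∫_5^25 1/x^4 dx = 0.00264533.
Endpoint term: (f(5) + f(25))/2 = (0.00160000 + 2.56000e-06)/2 = 0.000801280.
So far: 0.00344661.
Order-1 term: 1/12 · (-4.09600e-07 − (-0.00128000)) = 0.000106633.
Partial sum through k=1: 0.00355325.
Order-2 term: −1/720 · (-1.96608e-08 − (-0.00153600)) = -2.13331e-06.
Partial sum through k=2: 0.00355111.
Order-3 term: 1/30240 · (-1.76161e-09 − (-0.00344064)) = 1.13778e-07.
Partial sum through k=3: 0.00355123.
Order-4 term: −1/1209600 · (-2.53672e-10 − (-0.0123863)) = -1.02400e-08.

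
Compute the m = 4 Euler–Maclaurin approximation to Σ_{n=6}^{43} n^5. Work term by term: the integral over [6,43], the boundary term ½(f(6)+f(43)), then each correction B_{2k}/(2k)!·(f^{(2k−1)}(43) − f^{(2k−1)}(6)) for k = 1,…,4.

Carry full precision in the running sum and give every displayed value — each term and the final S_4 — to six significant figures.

S_4 ≈ 1.12848e+09

∫_6^43 x^5 dx evaluates to 1.05355e+09.
½[f(6) + f(43)] = ½[7776.00 + 1.47008e+08] = 7.35081e+07.
Integral + boundary = 1.12706e+09.
k=1: B_{2}/(2)! × [f^{(1)}(43) − f^{(1)}(6)] = 1/12 × (1.70940e+07 − 6480.00) = 1.42396e+06.
Running total after k=1: 1.12848e+09.
k=2: B_{4}/(4)! × [f^{(3)}(43) − f^{(3)}(6)] = −1/720 × (110940 − 2160.00) = -151.083.
Running total after k=2: 1.12848e+09.
k=3: B_{6}/(6)! × [f^{(5)}(43) − f^{(5)}(6)] = 1/30240 × (120.000 − 120.000) = 0.00000.
Running total after k=3: 1.12848e+09.
k=4: B_{8}/(8)! × [f^{(7)}(43) − f^{(7)}(6)] = −1/1209600 × (0.00000 − 0.00000) = 0.00000.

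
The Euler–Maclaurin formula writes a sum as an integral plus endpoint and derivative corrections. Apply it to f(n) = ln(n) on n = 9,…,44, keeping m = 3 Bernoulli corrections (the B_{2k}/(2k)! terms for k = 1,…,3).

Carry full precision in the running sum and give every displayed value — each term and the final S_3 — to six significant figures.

Integral: ∫_9^44 ln(x) dx = 111.729.
Endpoint term: (f(9) + f(44))/2 = (2.19722 + 3.78419)/2 = 2.99071.
Integral + boundary = 114.720.
Correction k=1: B_{2}/2! · (f^{(1)}(44) − f^{(1)}(9)) = 1/12 · (0.0227273 − 0.111111) = -0.00736532.
Running total after k=1: 114.713.
Correction k=2: B_{4}/4! · (f^{(3)}(44) − f^{(3)}(9)) = −1/720 · (2.34786e-05 − 0.00274348) = 3.77779e-06.
Running total after k=2: 114.713.
Correction k=3: B_{6}/6! · (f^{(5)}(44) − f^{(5)}(9)) = 1/30240 · (1.45528e-07 − 0.000406442) = -1.34357e-08.

S_3 ≈ 114.713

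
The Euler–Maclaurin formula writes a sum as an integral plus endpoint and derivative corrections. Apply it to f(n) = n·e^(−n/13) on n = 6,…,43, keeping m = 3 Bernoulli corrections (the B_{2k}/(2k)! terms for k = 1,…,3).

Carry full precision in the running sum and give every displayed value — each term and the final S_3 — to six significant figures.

∫_6^43 x·e^(−x/13) dx evaluates to 129.042.
Boundary: ½(f(6) + f(43)) = ½(3.78188 + 1.57382) = 2.67785.
Integral + boundary = 131.720.
Correction k=1: B_{2}/2! · (f^{(1)}(43) − f^{(1)}(6)) = 1/12 · (-0.0844628 − 0.339399) = -0.0353218.
Partial sum through k=1: 131.685.
Correction k=2: B_{4}/4! · (f^{(3)}(43) − f^{(3)}(6)) = −1/720 · (-6.66373e-05 − 0.00946761) = 1.32420e-05.
Partial sum through k=2: 131.685.
Correction k=3: B_{6}/6! · (f^{(5)}(43) − f^{(5)}(6)) = 1/30240 · (2.16867e-06 − 0.000100159) = -3.24043e-09.

S_3 ≈ 131.685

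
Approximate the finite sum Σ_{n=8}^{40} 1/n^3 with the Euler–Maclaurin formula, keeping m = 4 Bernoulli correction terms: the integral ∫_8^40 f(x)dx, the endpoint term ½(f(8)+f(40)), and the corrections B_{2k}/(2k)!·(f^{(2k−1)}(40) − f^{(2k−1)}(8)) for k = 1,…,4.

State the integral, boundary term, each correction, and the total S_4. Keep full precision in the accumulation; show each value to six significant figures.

The integral term ∫_8^40 1/x^3 dx = 0.00750000.
Boundary: ½(f(8) + f(40)) = ½(0.00195312 + 1.56250e-05) = 0.000984375.
Running total after boundary: 0.00848437.
k=1: B_{2}/(2)! × [f^{(1)}(40) − f^{(1)}(8)] = 1/12 × (-1.17187e-06 − (-0.000732422)) = 6.09375e-05.
Running total after k=1: 0.00854531.
k=2: B_{4}/(4)! × [f^{(3)}(40) − f^{(3)}(8)] = −1/720 × (-1.46484e-08 − (-0.000228882)) = -3.17871e-07.
Running total after k=2: 0.00854499.
k=3: B_{6}/(6)! × [f^{(5)}(40) − f^{(5)}(8)] = 1/30240 × (-3.84521e-10 − (-0.000150204)) = 4.96704e-09.
Running total after k=3: 0.00854500.
k=4: B_{8}/(8)! × [f^{(7)}(40) − f^{(7)}(8)] = −1/1209600 × (-1.73035e-11 − (-0.000168979)) = -1.39698e-10.

S_4 ≈ 0.00854500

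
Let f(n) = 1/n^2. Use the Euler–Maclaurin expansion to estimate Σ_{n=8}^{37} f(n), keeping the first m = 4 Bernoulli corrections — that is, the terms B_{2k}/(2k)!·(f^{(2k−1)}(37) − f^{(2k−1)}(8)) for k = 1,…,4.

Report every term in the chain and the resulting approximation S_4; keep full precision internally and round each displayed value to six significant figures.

S_4 ≈ 0.106472

∫_8^37 1/x^2 dx evaluates to 0.0979730.
Boundary: ½(f(8) + f(37)) = ½(0.0156250 + 0.000730460) = 0.00817773.
Integral + boundary = 0.106151.
Order-1 term: 1/12 · (-3.94843e-05 − (-0.00390625)) = 0.000322230.
After k=1: 0.106473.
Order-2 term: −1/720 · (-3.46101e-07 − (-0.000732422)) = -1.01677e-06.
After k=2: 0.106472.
Order-3 term: 1/30240 · (-7.58439e-09 − (-0.000343323)) = 1.13530e-08.
After k=3: 0.106472.
Order-4 term: −1/1209600 · (-3.10245e-10 − (-0.000300407)) = -2.48352e-10.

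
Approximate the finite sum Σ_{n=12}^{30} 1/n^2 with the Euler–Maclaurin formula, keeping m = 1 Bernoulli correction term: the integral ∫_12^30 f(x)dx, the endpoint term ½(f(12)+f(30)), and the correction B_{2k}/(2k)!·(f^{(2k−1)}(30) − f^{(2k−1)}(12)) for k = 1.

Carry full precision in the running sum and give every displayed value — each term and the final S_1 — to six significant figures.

S_1 ≈ 0.0541181

∫_12^30 1/x^2 dx evaluates to 0.0500000.
Endpoint term: (f(12) + f(30))/2 = (0.00694444 + 0.00111111)/2 = 0.00402778.
Running total after boundary: 0.0540278.
Order-1 term: 1/12 · (-7.40741e-05 − (-0.00115741)) = 9.02778e-05.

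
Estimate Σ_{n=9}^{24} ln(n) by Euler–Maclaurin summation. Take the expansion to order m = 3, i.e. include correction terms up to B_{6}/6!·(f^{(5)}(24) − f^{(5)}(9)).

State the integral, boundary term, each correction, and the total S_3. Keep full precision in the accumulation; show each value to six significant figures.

∫_9^24 ln(x) dx evaluates to 41.4983.
Endpoint term: (f(9) + f(24))/2 = (2.19722 + 3.17805)/2 = 2.68764.
So far: 44.1859.
k=1: B_{2}/(2)! × [f^{(1)}(24) − f^{(1)}(9)] = 1/12 × (0.0416667 − 0.111111) = -0.00578704.
After k=1: 44.1801.
k=2: B_{4}/(4)! × [f^{(3)}(24) − f^{(3)}(9)] = −1/720 × (0.000144676 − 0.00274348) = 3.60946e-06.
After k=2: 44.1801.
k=3: B_{6}/(6)! × [f^{(5)}(24) − f^{(5)}(9)] = 1/30240 × (3.01408e-06 − 0.000406442) = -1.33409e-08.

S_3 ≈ 44.1801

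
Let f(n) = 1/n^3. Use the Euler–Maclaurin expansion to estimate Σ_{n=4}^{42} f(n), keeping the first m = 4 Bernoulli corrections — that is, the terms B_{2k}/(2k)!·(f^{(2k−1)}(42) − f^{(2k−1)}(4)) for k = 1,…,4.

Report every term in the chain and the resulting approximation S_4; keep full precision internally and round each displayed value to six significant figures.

Integral: ∫_4^42 1/x^3 dx = 0.0309666.
½[f(4) + f(42)] = ½[0.0156250 + 1.34975e-05] = 0.00781925.
Integral + boundary = 0.0387858.
k=1: B_{2}/(2)! × [f^{(1)}(42) − f^{(1)}(4)] = 1/12 × (-9.64104e-07 − (-0.0117188)) = 0.000976482.
After k=1: 0.0397623.
k=2: B_{4}/(4)! × [f^{(3)}(42) − f^{(3)}(4)] = −1/720 × (-1.09309e-08 − (-0.0146484)) = -2.03450e-05.
After k=2: 0.0397419.
k=3: B_{6}/(6)! × [f^{(5)}(42) − f^{(5)}(4)] = 1/30240 × (-2.60259e-10 − (-0.0384521)) = 1.27157e-06.
After k=3: 0.0397432.
k=4: B_{8}/(8)! × [f^{(7)}(42) − f^{(7)}(4)] = −1/1209600 × (-1.06228e-11 − (-0.173035)) = -1.43051e-07.

S_4 ≈ 0.0397431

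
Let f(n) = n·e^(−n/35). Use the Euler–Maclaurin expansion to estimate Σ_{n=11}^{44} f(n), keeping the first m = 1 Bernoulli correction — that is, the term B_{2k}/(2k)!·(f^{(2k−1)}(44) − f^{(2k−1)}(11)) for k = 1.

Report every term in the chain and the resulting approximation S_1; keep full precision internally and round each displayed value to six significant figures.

∫_11^44 x·e^(−x/35) dx evaluates to 389.252.
½[f(11) + f(44)] = ½[8.03341 + 12.5165] = 10.2750.
Integral + boundary = 399.527.
Correction k=1: B_{2}/2! · (f^{(1)}(44) − f^{(1)}(11)) = 1/12 · (-0.0731483 − 0.500784) = -0.0478277.

S_1 ≈ 399.479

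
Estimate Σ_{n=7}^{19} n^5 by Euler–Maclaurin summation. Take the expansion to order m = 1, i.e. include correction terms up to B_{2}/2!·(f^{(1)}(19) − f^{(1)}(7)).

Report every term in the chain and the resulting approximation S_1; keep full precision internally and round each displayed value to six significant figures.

S_1 ≈ 9.12112e+06

Integral: ∫_7^19 x^5 dx = 7.82137e+06.
½[f(7) + f(19)] = ½[16807.0 + 2.47610e+06] = 1.24645e+06.
Integral + boundary = 9.06782e+06.
Correction k=1: B_{2}/2! · (f^{(1)}(19) − f^{(1)}(7)) = 1/12 · (651605 − 12005.0) = 53300.0.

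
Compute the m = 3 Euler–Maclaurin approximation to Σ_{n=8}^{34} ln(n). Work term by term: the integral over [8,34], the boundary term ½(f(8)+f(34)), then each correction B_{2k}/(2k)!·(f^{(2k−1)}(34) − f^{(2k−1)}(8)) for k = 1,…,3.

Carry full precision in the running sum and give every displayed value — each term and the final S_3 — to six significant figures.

S_3 ≈ 80.0557

Integral: ∫_8^34 ln(x) dx = 77.2607.
Boundary: ½(f(8) + f(34)) = ½(2.07944 + 3.52636) = 2.80290.
Running total after boundary: 80.0636.
k=1: B_{2}/(2)! × [f^{(1)}(34) − f^{(1)}(8)] = 1/12 × (0.0294118 − 0.125000) = -0.00796569.
After k=1: 80.0557.
k=2: B_{4}/(4)! × [f^{(3)}(34) − f^{(3)}(8)] = −1/720 × (5.08854e-05 − 0.00390625) = 5.35467e-06.
After k=2: 80.0557.
k=3: B_{6}/(6)! × [f^{(5)}(34) − f^{(5)}(8)] = 1/30240 × (5.28222e-07 − 0.000732422) = -2.42028e-08.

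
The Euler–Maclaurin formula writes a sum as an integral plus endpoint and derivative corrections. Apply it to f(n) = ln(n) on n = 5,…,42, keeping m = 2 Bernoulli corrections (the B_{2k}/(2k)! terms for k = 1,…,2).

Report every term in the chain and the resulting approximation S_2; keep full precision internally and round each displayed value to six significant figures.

The integral term ∫_5^42 ln(x) dx = 111.935.
Boundary: ½(f(5) + f(42)) = ½(1.60944 + 3.73767) = 2.67355.
Running total after boundary: 114.608.
k=1: B_{2}/(2)! × [f^{(1)}(42) − f^{(1)}(5)] = 1/12 × (0.0238095 − 0.200000) = -0.0146825.
Partial sum through k=1: 114.594.
k=2: B_{4}/(4)! × [f^{(3)}(42) − f^{(3)}(5)] = −1/720 × (2.69949e-05 − 0.0160000) = 2.21847e-05.

S_2 ≈ 114.594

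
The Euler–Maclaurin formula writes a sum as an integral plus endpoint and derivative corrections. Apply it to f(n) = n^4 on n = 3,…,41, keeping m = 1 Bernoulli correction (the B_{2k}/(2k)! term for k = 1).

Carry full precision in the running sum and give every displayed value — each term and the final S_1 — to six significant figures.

Integral: ∫_3^41 x^4 dx = 2.31712e+07.
½[f(3) + f(41)] = ½[81.0000 + 2.82576e+06] = 1.41292e+06.
So far: 2.45841e+07.
Order-1 term: 1/12 · (275684 − 108.000) = 22964.7.

S_1 ≈ 2.46071e+07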